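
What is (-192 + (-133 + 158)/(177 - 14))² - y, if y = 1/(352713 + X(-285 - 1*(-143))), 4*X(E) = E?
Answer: 689749331633417/18740576995 ≈ 36805.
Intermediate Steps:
X(E) = E/4
y = 2/705355 (y = 1/(352713 + (-285 - 1*(-143))/4) = 1/(352713 + (-285 + 143)/4) = 1/(352713 + (¼)*(-142)) = 1/(352713 - 71/2) = 1/(705355/2) = 2/705355 ≈ 2.8355e-6)
(-192 + (-133 + 158)/(177 - 14))² - y = (-192 + (-133 + 158)/(177 - 14))² - 1*2/705355 = (-192 + 25/163)² - 2/705355 = (-31271/163)² - 2/705355 = 977875441/26569 - 2/705355 = 689749331633417/18740576995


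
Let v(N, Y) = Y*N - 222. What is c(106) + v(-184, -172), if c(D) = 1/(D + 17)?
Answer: 3865399/123 ≈ 31426.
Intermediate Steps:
c(D) = 1/(17 + D)
v(N, Y) = -222 + N*Y (v(N, Y) = N*Y - 222 = -222 + N*Y)
c(106) + v(-184, -172) = 1/(17 + 106) + (-222 - 184*(-172)) = 1/123 + (-222 + 31648) = 1/123 + 31426 = 3865399/123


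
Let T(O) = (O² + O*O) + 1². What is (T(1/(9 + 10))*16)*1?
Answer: 5808/361 ≈ 16.089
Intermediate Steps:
T(O) = 1 + 2*O² (T(O) = (O² + O²) + 1 = 2*O² + 1 = 1 + 2*O²)
(T(1/(9 + 10))*16)*1 = ((1 + 2*(1/(9 + 10))²)*16)*1 = ((1 + 2*(1/19)²)*16)*1 = ((1 + 2*(1/361))*16)*1 = ((1 + 2/361)*16)*1 = ((363/361)*16)*1 = (5808/361)*1 = 5808/361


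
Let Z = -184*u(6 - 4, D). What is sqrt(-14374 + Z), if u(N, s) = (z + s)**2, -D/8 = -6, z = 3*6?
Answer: I*sqrt(815878) ≈ 903.26*I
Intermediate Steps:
z = 18
D = 48 (D = -8*(-6) = 48)
u(N, s) = (18 + s)**2
Z = -801504 (Z = -184*(18 + 48)**2 = -184*66**2 = -184*4356 = -801504)
sqrt(-14374 + Z) = sqrt(-14374 - 801504) = sqrt(-815878) = I*sqrt(815878)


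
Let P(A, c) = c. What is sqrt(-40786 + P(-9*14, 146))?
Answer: 8*I*sqrt(635) ≈ 201.59*I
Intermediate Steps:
sqrt(-40786 + P(-9*14, 146)) = sqrt(-40786 + 146) = sqrt(-40640) = 8*I*sqrt(635)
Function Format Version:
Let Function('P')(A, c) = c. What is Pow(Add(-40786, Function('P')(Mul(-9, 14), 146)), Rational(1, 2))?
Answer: Mul(8, I, Pow(635, Rational(1, 2))) ≈ Mul(201.59, I)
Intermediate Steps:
Pow(Add(-40786, Function('P')(Mul(-9, 14), 146)), Rational(1, 2)) = Pow(Add(-40786, 146), Rational(1, 2)) = Pow(-40640, Rational(1, 2)) = Mul(8, I, Pow(635, Rational(1, 2)))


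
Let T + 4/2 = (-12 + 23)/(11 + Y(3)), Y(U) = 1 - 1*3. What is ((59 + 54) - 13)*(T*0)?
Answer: 0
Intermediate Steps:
Y(U) = -2 (Y(U) = 1 - 3 = -2)
T = -7/9 (T = -2 + (-12 + 23)/(11 - 2) = -2 + 11/9 = -7/9 ≈ -0.77778)
((59 + 54) - 13)*(T*0) = ((59 + 54) - 13)*(-7/9*0) = (113 - 13)*0 = 100*0 = 0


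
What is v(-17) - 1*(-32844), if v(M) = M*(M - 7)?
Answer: 33252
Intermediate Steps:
v(M) = M*(-7 + M)
v(-17) - 1*(-32844) = -17*(-7 - 17) - 1*(-32844) = -17*(-24) + 32844 = 408 + 32844 = 33252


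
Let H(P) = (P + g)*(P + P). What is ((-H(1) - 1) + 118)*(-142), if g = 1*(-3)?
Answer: -17182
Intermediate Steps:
g = -3
H(P) = 2*P*(-3 + P) (H(P) = (P - 3)*(P + P) = (-3 + P)*(2*P) = 2*P*(-3 + P))
((-H(1) - 1) + 118)*(-142) = ((-2*(-3 + 1) - 1) + 118)*(-142) = ((-2*(-2) - 1) + 118)*(-142) = ((-1*(-4) - 1) + 118)*(-142) = ((4 - 1) + 118)*(-142) = (3 + 118)*(-142) = 121*(-142) = -17182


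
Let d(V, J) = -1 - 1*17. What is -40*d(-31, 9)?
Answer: 720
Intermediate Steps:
d(V, J) = -18 (d(V, J) = -1 - 17 = -18)
-40*d(-31, 9) = -40*(-18) = 720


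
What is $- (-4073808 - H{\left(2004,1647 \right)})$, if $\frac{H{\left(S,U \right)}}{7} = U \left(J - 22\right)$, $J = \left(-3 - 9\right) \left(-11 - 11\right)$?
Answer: $6863826$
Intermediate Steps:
$J = 264$ ($J = \left(-12\right) \left(-22\right) = 264$)
$H{\left(S,U \right)} = 1694 U$ ($H{\left(S,U \right)} = 7 U \left(264 - 22\right) = 7 U 242 = 7 \cdot 242 U = 1694 U$)
$- (-4073808 - H{\left(2004,1647 \right)}) = - (-4073808 - 1694 \cdot 1647) = - (-4073808 - 2790018) = \left(-1\right) \left(-6863826\right) = 6863826$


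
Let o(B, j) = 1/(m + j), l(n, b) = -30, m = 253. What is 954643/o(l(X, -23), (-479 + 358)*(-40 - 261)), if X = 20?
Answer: 35010577382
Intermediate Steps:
o(B, j) = 1/(253 + j)
954643/o(l(X, -23), (-479 + 358)*(-40 - 261)) = 954643/(1/(253 + (-479 + 358)*(-40 - 261))) = 954643/(1/(253 - 121*(-301))) = 954643/(1/(253 + 36421)) = 954643/(1/36674) = 954643*36674 = 35010577382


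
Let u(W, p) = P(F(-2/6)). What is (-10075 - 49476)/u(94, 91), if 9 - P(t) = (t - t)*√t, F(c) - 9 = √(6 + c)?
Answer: -59551/9 ≈ -6616.8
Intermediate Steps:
F(c) = 9 + √(6 + c)
P(t) = 9 (P(t) = 9 - (t - t)*√t = 9 - 0*√t = 9 - 1*0 = 9 + 0 = 9)
u(W, p) = 9
(-10075 - 49476)/u(94, 91) = (-10075 - 49476)/9 = -59551*⅑ = -59551/9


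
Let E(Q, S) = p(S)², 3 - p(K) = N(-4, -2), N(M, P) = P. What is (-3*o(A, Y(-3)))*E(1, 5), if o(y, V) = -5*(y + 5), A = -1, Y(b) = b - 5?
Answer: 1500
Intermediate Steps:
p(K) = 5 (p(K) = 3 - 1*(-2) = 3 + 2 = 5)
Y(b) = -5 + b
E(Q, S) = 25 (E(Q, S) = 5² = 25)
o(y, V) = -25 - 5*y (o(y, V) = -5*(5 + y) = -25 - 5*y)
(-3*o(A, Y(-3)))*E(1, 5) = -3*(-25 - 5*(-1))*25 = -3*(-25 + 5)*25 = -3*(-20)*25 = 60*25 = 1500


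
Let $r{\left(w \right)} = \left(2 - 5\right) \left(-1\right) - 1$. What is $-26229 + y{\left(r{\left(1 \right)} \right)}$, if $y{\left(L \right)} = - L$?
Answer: $-26231$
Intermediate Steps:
$r{\left(w \right)} = 2$ ($r{\left(w \right)} = \left(-3\right) \left(-1\right) - 1 = 3 - 1 = 2$)
$-26229 + y{\left(r{\left(1 \right)} \right)} = -26229 - 2 = -26231$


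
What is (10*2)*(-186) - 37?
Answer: -3757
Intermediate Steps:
(10*2)*(-186) - 37 = 20*(-186) - 37 = -3720 - 37 = -3757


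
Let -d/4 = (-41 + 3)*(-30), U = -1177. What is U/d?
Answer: 1177/4560 ≈ 0.25811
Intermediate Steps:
d = -4560 (d = -4*(-41 + 3)*(-30) = -(-152)*(-30) = -4*1140 = -4560)
U/d = -1177/(-4560) = -1177*(-1/4560) = 1177/4560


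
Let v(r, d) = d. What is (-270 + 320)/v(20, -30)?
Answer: -5/3 ≈ -1.6667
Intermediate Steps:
(-270 + 320)/v(20, -30) = (-270 + 320)/(-30) = 50*(-1/30) = -5/3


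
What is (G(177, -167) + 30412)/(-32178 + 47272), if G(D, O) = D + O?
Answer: 15211/7547 ≈ 2.0155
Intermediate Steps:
(G(177, -167) + 30412)/(-32178 + 47272) = ((177 - 167) + 30412)/(-32178 + 47272) = (10 + 30412)/15094 = 30422*(1/15094) = 15211/7547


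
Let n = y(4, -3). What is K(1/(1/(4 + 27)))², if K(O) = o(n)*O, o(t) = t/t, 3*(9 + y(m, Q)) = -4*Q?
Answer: 961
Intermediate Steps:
y(m, Q) = -9 - 4*Q/3 (y(m, Q) = -9 + (-4*Q)/3 = -9 - 4*Q/3)
n = -5 (n = -9 - 4/3*(-3) = -9 + 4 = -5)
o(t) = 1
K(O) = O (K(O) = 1*O = O)
K(1/(1/(4 + 27)))² = (1/(1/(4 + 27)))² = (1/(1/31))² = 31² = 961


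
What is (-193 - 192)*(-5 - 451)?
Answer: 175560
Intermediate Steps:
(-193 - 192)*(-5 - 451) = -385*(-456) = 175560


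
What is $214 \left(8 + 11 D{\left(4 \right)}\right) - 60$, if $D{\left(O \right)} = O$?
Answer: $11068$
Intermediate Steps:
$214 \left(8 + 11 D{\left(4 \right)}\right) - 60 = 214 \left(8 + 11 \cdot 4\right) - 60 = 214 \left(8 + 44\right) - 60 = 214 \cdot 52 - 60 = 11128 - 60 = 11068$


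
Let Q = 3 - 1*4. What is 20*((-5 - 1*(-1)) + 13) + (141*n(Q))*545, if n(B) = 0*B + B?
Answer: -76665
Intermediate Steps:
Q = -1 (Q = 3 - 4 = -1)
n(B) = B (n(B) = 0 + B = B)
20*((-5 - 1*(-1)) + 13) + (141*n(Q))*545 = 20*((-5 - 1*(-1)) + 13) + (141*(-1))*545 = 20*((-5 + 1) + 13) - 141*545 = 20*(-4 + 13) - 76845 = 20*9 - 76845 = 180 - 76845 = -76665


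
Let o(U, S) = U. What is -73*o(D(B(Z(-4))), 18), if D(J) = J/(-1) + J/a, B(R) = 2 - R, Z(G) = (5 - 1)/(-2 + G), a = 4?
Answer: 146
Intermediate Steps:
Z(G) = 4/(-2 + G)
D(J) = -3*J/4 (D(J) = J/(-1) + J/4 = J*(-1) + J*(¼) = -J + J/4 = -3*J/4)
-73*o(D(B(Z(-4))), 18) = -(-219)*(2 - 4/(-2 - 4))/4 = -(-219)*(2 - 4/(-6))/4 = -(-219)*(2 - 4*(-1)/6)/4 = -(-219)*(2 - 1*(-⅔))/4 = -(-219)*(2 + ⅔)/4 = -(-219)*8/(4*3) = -73*(-2) = 146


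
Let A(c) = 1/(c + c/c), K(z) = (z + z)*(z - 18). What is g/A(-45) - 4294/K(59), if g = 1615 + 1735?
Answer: -356562747/2419 ≈ -1.4740e+5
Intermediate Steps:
K(z) = 2*z*(-18 + z) (K(z) = (2*z)*(-18 + z) = 2*z*(-18 + z))
A(c) = 1/(1 + c) (A(c) = 1/(c + 1) = 1/(1 + c))
g = 3350
g/A(-45) - 4294/K(59) = 3350/(1/(1 - 45)) - 4294*1/(118*(-18 + 59)) = 3350/(1/(-44)) - 4294/(2*59*41) = 3350/(-1/44) - 4294/4838 = 3350*(-44) - 4294*1/4838 = -147400 - 2147/2419 = -356562747/2419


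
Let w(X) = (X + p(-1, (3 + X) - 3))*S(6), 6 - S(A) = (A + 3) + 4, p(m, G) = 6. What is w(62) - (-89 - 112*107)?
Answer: 11597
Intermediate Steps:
S(A) = -1 - A (S(A) = 6 - ((A + 3) + 4) = 6 - ((3 + A) + 4) = 6 - (7 + A) = 6 + (-7 - A) = -1 - A)
w(X) = -42 - 7*X (w(X) = (X + 6)*(-1 - 1*6) = (6 + X)*(-1 - 6) = (6 + X)*(-7) = -42 - 7*X)
w(62) - (-89 - 112*107) = (-42 - 7*62) - (-89 - 112*107) = (-42 - 434) - (-89 - 11984) = -476 - 1*(-12073) = -476 + 12073 = 11597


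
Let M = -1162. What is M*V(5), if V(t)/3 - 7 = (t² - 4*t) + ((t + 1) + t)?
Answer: -80178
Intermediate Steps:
V(t) = 24 - 6*t + 3*t² (V(t) = 21 + 3*((t² - 4*t) + ((t + 1) + t)) = 21 + 3*((t² - 4*t) + ((1 + t) + t)) = 21 + 3*((t² - 4*t) + (1 + 2*t)) = 21 + 3*(1 + t² - 2*t) = 21 + (3 - 6*t + 3*t²) = 24 - 6*t + 3*t²)
M*V(5) = -1162*(24 - 6*5 + 3*5²) = -1162*(24 - 30 + 3*25) = -1162*(24 - 30 + 75) = -1162*69 = -80178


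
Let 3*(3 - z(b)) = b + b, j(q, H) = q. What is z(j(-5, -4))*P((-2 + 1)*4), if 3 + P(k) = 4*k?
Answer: -361/3 ≈ -120.33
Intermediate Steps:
z(b) = 3 - 2*b/3 (z(b) = 3 - (b + b)/3 = 3 - 2*b/3)
P(k) = -3 + 4*k
z(j(-5, -4))*P((-2 + 1)*4) = (3 - ⅔*(-5))*(-3 + 4*((-2 + 1)*4)) = (3 + 10/3)*(-3 + 4*(-1*4)) = 19*(-3 + 4*(-4))/3 = 19*(-3 - 16)/3 = (19/3)*(-19) = -361/3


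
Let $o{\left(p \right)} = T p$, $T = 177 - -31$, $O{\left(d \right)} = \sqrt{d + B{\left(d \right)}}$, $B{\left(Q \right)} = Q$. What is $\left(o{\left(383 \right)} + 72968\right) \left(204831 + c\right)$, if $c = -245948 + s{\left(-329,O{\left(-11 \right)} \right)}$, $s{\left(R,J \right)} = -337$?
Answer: $-6327206928$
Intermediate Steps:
$O{\left(d \right)} = \sqrt{2} \sqrt{d}$ ($O{\left(d \right)} = \sqrt{d + d} = \sqrt{2 d} = \sqrt{2} \sqrt{d}$)
$T = 208$ ($T = 177 + 31 = 208$)
$c = -246285$ ($c = -245948 - 337 = -246285$)
$o{\left(p \right)} = 208 p$
$\left(o{\left(383 \right)} + 72968\right) \left(204831 + c\right) = \left(208 \cdot 383 + 72968\right) \left(204831 - 246285\right) = \left(79664 + 72968\right) \left(-41454\right) = 152632 \left(-41454\right) = -6327206928$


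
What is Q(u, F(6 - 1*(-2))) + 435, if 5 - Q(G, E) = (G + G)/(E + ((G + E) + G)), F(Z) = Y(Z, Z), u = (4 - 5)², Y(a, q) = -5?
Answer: 1761/4 ≈ 440.25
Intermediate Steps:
u = 1 (u = (-1)² = 1)
F(Z) = -5
Q(G, E) = 5 - 2*G/(2*E + 2*G) (Q(G, E) = 5 - (G + G)/(E + ((G + E) + G)) = 5 - 2*G/(E + ((E + G) + G)) = 5 - 2*G/(E + (E + 2*G)) = 5 - 2*G/(2*E + 2*G))
Q(u, F(6 - 1*(-2))) + 435 = (4*1 + 5*(-5))/(-5 + 1) + 435 = (4 - 25)/(-4) + 435 = -¼*(-21) + 435 = 21/4 + 435 = 1761/4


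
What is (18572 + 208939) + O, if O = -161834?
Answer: 65677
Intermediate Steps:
(18572 + 208939) + O = (18572 + 208939) - 161834 = 227511 - 161834 = 65677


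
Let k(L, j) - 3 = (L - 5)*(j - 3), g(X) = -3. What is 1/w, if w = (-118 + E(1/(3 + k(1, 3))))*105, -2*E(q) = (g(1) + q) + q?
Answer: -1/12250 ≈ -8.1633e-5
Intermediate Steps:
k(L, j) = 3 + (-5 + L)*(-3 + j) (k(L, j) = 3 + (L - 5)*(j - 3) = 3 + (-5 + L)*(-3 + j))
E(q) = 3/2 - q (E(q) = -((-3 + q) + q)/2 = -(-3 + 2*q)/2 = 3/2 - q)
w = -12250 (w = (-118 + (3/2 - 1/(3 + (18 - 5*3 - 3*1 + 1*3))))*105 = (-118 + (3/2 - 1/(3 + (18 - 15 - 3 + 3))))*105 = (-118 + (3/2 - 1/(3 + 3)))*105 = (-118 + (3/2 - 1/6))*105 = (-118 + (3/2 - 1*⅙))*105 = (-118 + (3/2 - ⅙))*105 = (-118 + 4/3)*105 = -350/3*105 = -12250)
1/w = 1/(-12250) = -1/12250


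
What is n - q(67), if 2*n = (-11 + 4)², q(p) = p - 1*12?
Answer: -61/2 ≈ -30.500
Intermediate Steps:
q(p) = -12 + p (q(p) = p - 12 = -12 + p)
n = 49/2 (n = (-11 + 4)²/2 = (½)*(-7)² = (½)*49 = 49/2 ≈ 24.500)
n - q(67) = 49/2 - (-12 + 67) = 49/2 - 1*55 = 49/2 - 55 = -61/2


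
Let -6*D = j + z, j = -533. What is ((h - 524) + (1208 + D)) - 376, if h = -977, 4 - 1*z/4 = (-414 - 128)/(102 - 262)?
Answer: -23223/40 ≈ -580.58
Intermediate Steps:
z = 49/20 (z = 16 - 4*(-414 - 128)/(102 - 262) = 16 - (-2168)/(-160) = 16 - (-2168)*(-1)/160 = 16 - 4*271/80 = 16 - 271/20 = 49/20 ≈ 2.4500)
D = 3537/40 (D = -(-533 + 49/20)/6 = -⅙*(-10611/20) = 3537/40 ≈ 88.425)
((h - 524) + (1208 + D)) - 376 = ((-977 - 524) + (1208 + 3537/40)) - 376 = (-1501 + 51857/40) - 376 = -8183/40 - 376 = -23223/40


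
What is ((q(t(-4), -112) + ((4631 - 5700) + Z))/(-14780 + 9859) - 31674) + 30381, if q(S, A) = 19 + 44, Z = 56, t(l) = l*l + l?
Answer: -334837/259 ≈ -1292.8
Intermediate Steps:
t(l) = l + l² (t(l) = l² + l = l + l²)
q(S, A) = 63
((q(t(-4), -112) + ((4631 - 5700) + Z))/(-14780 + 9859) - 31674) + 30381 = ((63 + ((4631 - 5700) + 56))/(-14780 + 9859) - 31674) + 30381 = ((63 + (-1069 + 56))/(-4921) - 31674) + 30381 = ((63 - 1013)*(-1/4921) - 31674) + 30381 = (-950*(-1/4921) - 31674) + 30381 = (50/259 - 31674) + 30381 = -8203516/259 + 30381 = -334837/259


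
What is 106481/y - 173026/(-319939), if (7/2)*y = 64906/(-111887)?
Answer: -26681891138899619/41531921468 ≈ -6.4244e+5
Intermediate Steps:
y = -129812/783209 (y = 2*(64906/(-111887))/7 = 2*(64906*(-1/111887))/7 = (2/7)*(-64906/111887) = -129812/783209 ≈ -0.16574)
106481/y - 173026/(-319939) = 106481/(-129812/783209) - 173026/(-319939) = 106481*(-783209/129812) - 173026*(-1/319939) = -83396877529/129812 + 173026/319939 = -26681891138899619/41531921468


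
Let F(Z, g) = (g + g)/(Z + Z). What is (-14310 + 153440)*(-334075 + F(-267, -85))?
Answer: -12410109392200/267 ≈ -4.6480e+10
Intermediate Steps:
F(Z, g) = g/Z (F(Z, g) = (2*g)/((2*Z)) = (2*g)*(1/(2*Z)) = g/Z)
(-14310 + 153440)*(-334075 + F(-267, -85)) = (-14310 + 153440)*(-334075 - 85/(-267)) = 139130*(-334075 - 85*(-1/267)) = 139130*(-334075 + 85/267) = 139130*(-89197940/267) = -12410109392200/267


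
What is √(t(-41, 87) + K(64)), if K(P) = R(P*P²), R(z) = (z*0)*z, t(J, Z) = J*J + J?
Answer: 2*√410 ≈ 40.497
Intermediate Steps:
t(J, Z) = J + J² (t(J, Z) = J² + J = J + J²)
R(z) = 0 (R(z) = 0*z = 0)
K(P) = 0
√(t(-41, 87) + K(64)) = √(-41*(1 - 41) + 0) = √(-41*(-40) + 0) = √(1640 + 0) = √1640 = 2*√410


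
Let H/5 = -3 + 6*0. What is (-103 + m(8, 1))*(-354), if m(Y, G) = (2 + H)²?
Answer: -23364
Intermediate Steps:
H = -15 (H = 5*(-3 + 6*0) = 5*(-3 + 0) = 5*(-3) = -15)
m(Y, G) = 169 (m(Y, G) = (2 - 15)² = (-13)² = 169)
(-103 + m(8, 1))*(-354) = (-103 + 169)*(-354) = 66*(-354) = -23364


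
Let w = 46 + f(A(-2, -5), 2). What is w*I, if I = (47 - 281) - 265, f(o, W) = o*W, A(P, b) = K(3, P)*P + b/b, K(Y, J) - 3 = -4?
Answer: -25948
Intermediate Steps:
K(Y, J) = -1 (K(Y, J) = 3 - 4 = -1)
A(P, b) = 1 - P (A(P, b) = -P + b/b = -P + 1 = 1 - P)
f(o, W) = W*o
I = -499 (I = -234 - 265 = -499)
w = 52 (w = 46 + 2*(1 - 1*(-2)) = 46 + 2*(1 + 2) = 46 + 2*3 = 46 + 6 = 52)
w*I = 52*(-499) = -25948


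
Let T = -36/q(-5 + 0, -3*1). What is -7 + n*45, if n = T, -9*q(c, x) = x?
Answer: -4867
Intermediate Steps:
q(c, x) = -x/9
T = -108 (T = -36/((-(-1)/3)) = -36/((-1/9*(-3))) = -36/1/3 = -36*3 = -108)
n = -108
-7 + n*45 = -7 - 108*45 = -7 - 4860 = -4867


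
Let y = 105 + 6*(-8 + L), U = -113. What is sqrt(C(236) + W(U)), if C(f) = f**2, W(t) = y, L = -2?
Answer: sqrt(55741) ≈ 236.10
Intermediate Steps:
y = 45 (y = 105 + 6*(-8 - 2) = 105 + 6*(-10) = 105 - 60 = 45)
W(t) = 45
sqrt(C(236) + W(U)) = sqrt(236**2 + 45) = sqrt(55696 + 45) = sqrt(55741)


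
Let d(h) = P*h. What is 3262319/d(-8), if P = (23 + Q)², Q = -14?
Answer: -3262319/648 ≈ -5034.4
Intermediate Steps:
P = 81 (P = (23 - 14)² = 9² = 81)
d(h) = 81*h
3262319/d(-8) = 3262319/((81*(-8))) = 3262319/(-648) = 3262319*(-1/648) = -3262319/648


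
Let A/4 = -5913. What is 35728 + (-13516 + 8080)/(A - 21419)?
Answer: 1610302124/45071 ≈ 35728.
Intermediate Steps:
A = -23652 (A = 4*(-5913) = -23652)
35728 + (-13516 + 8080)/(A - 21419) = 35728 + (-13516 + 8080)/(-23652 - 21419) = 35728 - 5436/(-45071) = 35728 - 5436*(-1/45071) = 35728 + 5436/45071 = 1610302124/45071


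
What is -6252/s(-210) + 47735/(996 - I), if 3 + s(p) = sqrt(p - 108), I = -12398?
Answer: 88942403/1459946 + 2084*I*sqrt(318)/109 ≈ 60.922 + 340.95*I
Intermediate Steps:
s(p) = -3 + sqrt(-108 + p) (s(p) = -3 + sqrt(p - 108) = -3 + sqrt(-108 + p))
-6252/s(-210) + 47735/(996 - I) = -6252/(-3 + sqrt(-108 - 210)) + 47735/(996 - 1*(-12398)) = -6252/(-3 + sqrt(-318)) + 47735/(996 + 12398) = -6252/(-3 + I*sqrt(318)) + 47735/13394 = 47735/13394 - 6252/(-3 + I*sqrt(318))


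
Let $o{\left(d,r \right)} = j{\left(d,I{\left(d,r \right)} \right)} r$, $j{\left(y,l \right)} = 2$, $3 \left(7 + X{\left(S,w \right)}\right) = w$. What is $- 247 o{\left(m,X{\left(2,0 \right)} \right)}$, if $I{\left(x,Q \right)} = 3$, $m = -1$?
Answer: $3458$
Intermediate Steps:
$X{\left(S,w \right)} = -7 + \frac{w}{3}$
$o{\left(d,r \right)} = 2 r$
$- 247 o{\left(m,X{\left(2,0 \right)} \right)} = - 247 \cdot 2 \left(-7 + \frac{1}{3} \cdot 0\right) = - 247 \cdot 2 \left(-7 + 0\right) = - 247 \cdot 2 \left(-7\right) = \left(-247\right) \left(-14\right) = 3458$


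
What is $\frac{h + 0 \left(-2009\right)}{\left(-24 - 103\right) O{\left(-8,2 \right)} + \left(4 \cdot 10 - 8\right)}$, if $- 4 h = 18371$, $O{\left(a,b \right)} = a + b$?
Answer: $- \frac{18371}{3176} \approx -5.7843$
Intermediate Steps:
$h = - \frac{18371}{4}$ ($h = \left(- \frac{1}{4}\right) 18371 = - \frac{18371}{4} \approx -4592.8$)
$\frac{h + 0 \left(-2009\right)}{\left(-24 - 103\right) O{\left(-8,2 \right)} + \left(4 \cdot 10 - 8\right)} = \frac{- \frac{18371}{4} + 0 \left(-2009\right)}{\left(-24 - 103\right) \left(-8 + 2\right) + \left(4 \cdot 10 - 8\right)} = \frac{- \frac{18371}{4} + 0}{\left(-127\right) \left(-6\right) + \left(40 - 8\right)} = - \frac{18371}{4 \left(762 + 32\right)} = - \frac{18371}{4 \cdot 794} = \left(- \frac{18371}{4}\right) \frac{1}{794} = - \frac{18371}{3176}$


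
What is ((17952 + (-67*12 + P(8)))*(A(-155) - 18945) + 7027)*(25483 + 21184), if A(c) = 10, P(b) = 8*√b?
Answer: -15152324703451 - 14138234320*√2 ≈ -1.5172e+13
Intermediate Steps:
((17952 + (-67*12 + P(8)))*(A(-155) - 18945) + 7027)*(25483 + 21184) = ((17952 + (-67*12 + 8*√8))*(10 - 18945) + 7027)*(25483 + 21184) = ((17952 + (-804 + 8*(2*√2)))*(-18935) + 7027)*46667 = ((17952 + (-804 + 16*√2))*(-18935) + 7027)*46667 = ((17148 + 16*√2)*(-18935) + 7027)*46667 = ((-324697380 - 302960*√2) + 7027)*46667 = (-324690353 - 302960*√2)*46667 = -15152324703451 - 14138234320*√2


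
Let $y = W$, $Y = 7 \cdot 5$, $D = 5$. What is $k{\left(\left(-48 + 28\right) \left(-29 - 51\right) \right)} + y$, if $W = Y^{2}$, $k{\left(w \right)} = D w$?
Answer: $9225$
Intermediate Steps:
$Y = 35$
$k{\left(w \right)} = 5 w$
$W = 1225$ ($W = 35^{2} = 1225$)
$y = 1225$
$k{\left(\left(-48 + 28\right) \left(-29 - 51\right) \right)} + y = 5 \left(-48 + 28\right) \left(-29 - 51\right) + 1225 = 5 \left(\left(-20\right) \left(-80\right)\right) + 1225 = 5 \cdot 1600 + 1225 = 8000 + 1225 = 9225$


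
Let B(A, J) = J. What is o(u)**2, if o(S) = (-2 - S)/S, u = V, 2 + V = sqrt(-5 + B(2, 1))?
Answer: -I/2 ≈ -0.5*I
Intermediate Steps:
V = -2 + 2*I (V = -2 + sqrt(-5 + 1) = -2 + sqrt(-4) = -2 + 2*I ≈ -2.0 + 2.0*I)
u = -2 + 2*I ≈ -2.0 + 2.0*I
o(S) = (-2 - S)/S
o(u)**2 = ((-2 - (-2 + 2*I))/(-2 + 2*I))**2 = (((-2 - 2*I)/8)*(-2 + (2 - 2*I)))**2 = (((-2 - 2*I)/8)*(-2*I))**2 = (-I*(-2 - 2*I)/4)**2 = -(-2 - 2*I)**2/16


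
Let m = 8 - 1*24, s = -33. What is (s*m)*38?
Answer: 20064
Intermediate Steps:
m = -16 (m = 8 - 24 = -16)
(s*m)*38 = -33*(-16)*38 = 528*38 = 20064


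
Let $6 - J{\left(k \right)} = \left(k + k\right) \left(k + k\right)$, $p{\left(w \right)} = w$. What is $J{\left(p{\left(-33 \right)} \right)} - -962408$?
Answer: $958058$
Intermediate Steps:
$J{\left(k \right)} = 6 - 4 k^{2}$ ($J{\left(k \right)} = 6 - \left(k + k\right) \left(k + k\right) = 6 - 2 k 2 k = 6 - 4 k^{2}$)
$J{\left(p{\left(-33 \right)} \right)} - -962408 = \left(6 - 4 \left(-33\right)^{2}\right) - -962408 = \left(6 - 4356\right) + 962408 = -4350 + 962408 = 958058$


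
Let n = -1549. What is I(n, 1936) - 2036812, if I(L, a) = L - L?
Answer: -2036812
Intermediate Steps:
I(L, a) = 0
I(n, 1936) - 2036812 = 0 - 2036812 = -2036812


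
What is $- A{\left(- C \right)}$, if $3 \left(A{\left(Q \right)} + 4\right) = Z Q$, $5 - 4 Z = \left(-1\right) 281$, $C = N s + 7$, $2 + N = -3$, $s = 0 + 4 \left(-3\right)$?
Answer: $\frac{9605}{6} \approx 1600.8$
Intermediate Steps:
$s = -12$ ($s = 0 - 12 = -12$)
$N = -5$ ($N = -2 - 3 = -5$)
$C = 67$ ($C = \left(-5\right) \left(-12\right) + 7 = 60 + 7 = 67$)
$Z = \frac{143}{2}$ ($Z = \frac{5}{4} - \frac{\left(-1\right) 281}{4} = \frac{5}{4} - - \frac{281}{4} = \frac{5}{4} + \frac{281}{4} = \frac{143}{2} \approx 71.5$)
$A{\left(Q \right)} = -4 + \frac{143 Q}{6}$ ($A{\left(Q \right)} = -4 + \frac{\frac{143}{2} Q}{3} = -4 + \frac{143 Q}{6}$)
$- A{\left(- C \right)} = - (-4 + \frac{143 \left(\left(-1\right) 67\right)}{6}) = - (-4 + \frac{143}{6} \left(-67\right)) = - (-4 - \frac{9581}{6}) = \left(-1\right) \left(- \frac{9605}{6}\right) = \frac{9605}{6}$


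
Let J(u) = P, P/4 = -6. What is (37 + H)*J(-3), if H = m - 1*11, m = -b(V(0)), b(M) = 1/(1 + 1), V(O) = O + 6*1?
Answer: -612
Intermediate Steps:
V(O) = 6 + O (V(O) = O + 6 = 6 + O)
P = -24 (P = 4*(-6) = -24)
J(u) = -24
b(M) = ½ (b(M) = 1/2 = ½)
m = -½ (m = -1*½ = -½ ≈ -0.50000)
H = -23/2 (H = -½ - 1*11 = -½ - 11 = -23/2 ≈ -11.500)
(37 + H)*J(-3) = (37 - 23/2)*(-24) = (51/2)*(-24) = -612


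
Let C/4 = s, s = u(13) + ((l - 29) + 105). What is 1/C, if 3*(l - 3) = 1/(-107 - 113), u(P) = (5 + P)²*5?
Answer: 165/1121339 ≈ 0.00014715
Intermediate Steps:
u(P) = 5*(5 + P)²
l = 1979/660 (l = 3 + 1/(3*(-107 - 113)) = 3 + (⅓)/(-220) = 3 + (⅓)*(-1/220) = 3 - 1/660 = 1979/660 ≈ 2.9985)
s = 1121339/660 (s = 5*(5 + 13)² + ((1979/660 - 29) + 105) = 5*18² + (-17161/660 + 105) = 5*324 + 52139/660 = 1620 + 52139/660 = 1121339/660 ≈ 1699.0)
C = 1121339/165 (C = 4*(1121339/660) = 1121339/165 ≈ 6796.0)
1/C = 1/(1121339/165) = 165/1121339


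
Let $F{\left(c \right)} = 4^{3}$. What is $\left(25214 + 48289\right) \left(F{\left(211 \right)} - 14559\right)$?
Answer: $-1065425985$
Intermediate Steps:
$F{\left(c \right)} = 64$
$\left(25214 + 48289\right) \left(F{\left(211 \right)} - 14559\right) = \left(25214 + 48289\right) \left(64 - 14559\right) = 73503 \left(64 - 14559\right) = 73503 \left(-14495\right) = -1065425985$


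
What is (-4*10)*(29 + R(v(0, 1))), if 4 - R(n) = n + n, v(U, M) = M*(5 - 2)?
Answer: -1080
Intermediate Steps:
v(U, M) = 3*M (v(U, M) = M*3 = 3*M)
R(n) = 4 - 2*n (R(n) = 4 - (n + n) = 4 - 2*n)
(-4*10)*(29 + R(v(0, 1))) = (-4*10)*(29 + (4 - 6)) = -40*(29 + (4 - 2*3)) = -40*(29 + (4 - 6)) = -40*(29 - 2) = -40*27 = -1080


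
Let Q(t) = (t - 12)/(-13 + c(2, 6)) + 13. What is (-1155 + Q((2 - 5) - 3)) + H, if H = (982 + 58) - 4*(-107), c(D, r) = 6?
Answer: 2300/7 ≈ 328.57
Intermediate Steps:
H = 1468 (H = 1040 + 428 = 1468)
Q(t) = 103/7 - t/7 (Q(t) = (t - 12)/(-13 + 6) + 13 = (-12 + t)/(-7) + 13 = (-12 + t)*(-1/7) + 13 = (12/7 - t/7) + 13 = 103/7 - t/7)
(-1155 + Q((2 - 5) - 3)) + H = (-1155 + (103/7 - ((2 - 5) - 3)/7)) + 1468 = (-1155 + (103/7 - (-3 - 3)/7)) + 1468 = (-1155 + (103/7 - 1/7*(-6))) + 1468 = (-1155 + (103/7 + 6/7)) + 1468 = (-1155 + 109/7) + 1468 = -7976/7 + 1468 = 2300/7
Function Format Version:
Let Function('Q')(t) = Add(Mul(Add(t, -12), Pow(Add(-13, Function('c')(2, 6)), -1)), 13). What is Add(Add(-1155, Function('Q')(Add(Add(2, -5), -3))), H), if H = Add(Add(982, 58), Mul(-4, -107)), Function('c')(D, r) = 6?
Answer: Rational(2300, 7) ≈ 328.57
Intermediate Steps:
H = 1468 (H = Add(1040, 428) = 1468)
Function('Q')(t) = Add(Rational(103, 7), Mul(Rational(-1, 7), t)) (Function('Q')(t) = Add(Mul(Add(t, -12), Pow(Add(-13, 6), -1)), 13) = Add(Mul(Add(-12, t), Pow(-7, -1)), 13) = Add(Mul(Add(-12, t), Rational(-1, 7)), 13) = Add(Add(Rational(12, 7), Mul(Rational(-1, 7), t)), 13) = Add(Rational(103, 7), Mul(Rational(-1, 7), t)))
Add(Add(-1155, Function('Q')(Add(Add(2, -5), -3))), H) = Add(Add(-1155, Add(Rational(103, 7), Mul(Rational(-1, 7), Add(Add(2, -5), -3)))), 1468) = Add(Add(-1155, Add(Rational(103, 7), Mul(Rational(-1, 7), Add(-3, -3)))), 1468) = Add(Add(-1155, Add(Rational(103, 7), Mul(Rational(-1, 7), -6))), 1468) = Add(Add(-1155, Add(Rational(103, 7), Rational(6, 7))), 1468) = Add(Add(-1155, Rational(109, 7)), 1468) = Add(Rational(-7976, 7), 1468) = Rational(2300, 7)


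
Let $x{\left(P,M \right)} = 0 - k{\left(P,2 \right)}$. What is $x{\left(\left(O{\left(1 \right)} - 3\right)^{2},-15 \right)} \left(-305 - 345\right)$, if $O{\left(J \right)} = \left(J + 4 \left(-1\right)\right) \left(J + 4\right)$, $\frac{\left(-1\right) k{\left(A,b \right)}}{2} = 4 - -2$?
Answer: $-7800$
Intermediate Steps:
$k{\left(A,b \right)} = -12$ ($k{\left(A,b \right)} = - 2 \left(4 - -2\right) = - 2 \left(4 + 2\right) = \left(-2\right) 6 = -12$)
$O{\left(J \right)} = \left(-4 + J\right) \left(4 + J\right)$ ($O{\left(J \right)} = \left(J - 4\right) \left(4 + J\right) = \left(-4 + J\right) \left(4 + J\right)$)
$x{\left(P,M \right)} = 12$ ($x{\left(P,M \right)} = 0 - -12 = 0 + 12 = 12$)
$x{\left(\left(O{\left(1 \right)} - 3\right)^{2},-15 \right)} \left(-305 - 345\right) = 12 \left(-305 - 345\right) = 12 \left(-650\right) = -7800$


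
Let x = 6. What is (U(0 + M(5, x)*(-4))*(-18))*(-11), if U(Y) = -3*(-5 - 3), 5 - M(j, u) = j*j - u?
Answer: 4752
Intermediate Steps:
M(j, u) = 5 + u - j**2 (M(j, u) = 5 - (j*j - u) = 5 - (j**2 - u) = 5 + (u - j**2) = 5 + u - j**2)
U(Y) = 24 (U(Y) = -3*(-8) = 24)
(U(0 + M(5, x)*(-4))*(-18))*(-11) = (24*(-18))*(-11) = -432*(-11) = 4752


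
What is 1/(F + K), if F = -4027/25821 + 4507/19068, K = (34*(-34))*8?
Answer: -164118276/1517752620311 ≈ -0.00010813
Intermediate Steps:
K = -9248 (K = -1156*8 = -9248)
F = 13196137/164118276 (F = -4027*1/25821 + 4507*(1/19068) = -4027/25821 + 4507/19068 = 13196137/164118276 ≈ 0.080406)
1/(F + K) = 1/(13196137/164118276 - 9248) = 1/(-1517752620311/164118276) = -164118276/1517752620311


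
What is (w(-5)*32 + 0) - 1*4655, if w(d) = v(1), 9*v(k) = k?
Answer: -41863/9 ≈ -4651.4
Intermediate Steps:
v(k) = k/9
w(d) = 1/9 (w(d) = (1/9)*1 = 1/9)
(w(-5)*32 + 0) - 1*4655 = ((1/9)*32 + 0) - 1*4655 = (32/9 + 0) - 4655 = 32/9 - 4655 = -41863/9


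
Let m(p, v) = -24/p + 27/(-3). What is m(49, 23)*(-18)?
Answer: 8370/49 ≈ 170.82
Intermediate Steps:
m(p, v) = -9 - 24/p (m(p, v) = -24/p + 27*(-1/3) = -24/p - 9 = -9 - 24/p)
m(49, 23)*(-18) = (-9 - 24/49)*(-18) = -465/49*(-18) = 8370/49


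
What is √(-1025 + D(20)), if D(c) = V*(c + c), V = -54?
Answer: 7*I*√65 ≈ 56.436*I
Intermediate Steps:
D(c) = -108*c (D(c) = -54*(c + c) = -108*c)
√(-1025 + D(20)) = √(-1025 - 108*20) = √(-1025 - 2160) = √(-3185) = 7*I*√65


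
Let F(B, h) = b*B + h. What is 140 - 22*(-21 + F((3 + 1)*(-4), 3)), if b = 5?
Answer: 2296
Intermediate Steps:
F(B, h) = h + 5*B (F(B, h) = 5*B + h = h + 5*B)
140 - 22*(-21 + F((3 + 1)*(-4), 3)) = 140 - 22*(-21 + (3 + 5*((3 + 1)*(-4)))) = 140 - 22*(-21 + (3 + 5*(4*(-4)))) = 140 - 22*(-21 + (3 + 5*(-16))) = 140 - 22*(-21 + (3 - 80)) = 140 - 22*(-21 - 77) = 140 - 22*(-98) = 140 + 2156 = 2296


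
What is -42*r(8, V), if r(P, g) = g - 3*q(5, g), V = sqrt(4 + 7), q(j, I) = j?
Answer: 630 - 42*sqrt(11) ≈ 490.70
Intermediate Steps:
V = sqrt(11) ≈ 3.3166
r(P, g) = -15 + g (r(P, g) = g - 3*5 = g - 1*15 = g - 15 = -15 + g)
-42*r(8, V) = -42*(-15 + sqrt(11)) = 630 - 42*sqrt(11)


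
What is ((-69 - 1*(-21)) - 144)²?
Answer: 36864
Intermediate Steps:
((-69 - 1*(-21)) - 144)² = ((-69 + 21) - 144)² = (-48 - 144)² = (-192)² = 36864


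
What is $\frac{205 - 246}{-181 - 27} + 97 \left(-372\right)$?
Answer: $- \frac{7505431}{208} \approx -36084.0$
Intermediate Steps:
$\frac{205 - 246}{-181 - 27} + 97 \left(-372\right) = - \frac{41}{-208} - 36084 = \left(-41\right) \left(- \frac{1}{208}\right) - 36084 = \frac{41}{208} - 36084 = - \frac{7505431}{208}$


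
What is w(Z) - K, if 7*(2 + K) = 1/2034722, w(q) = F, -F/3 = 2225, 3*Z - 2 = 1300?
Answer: -95043899343/14243054 ≈ -6673.0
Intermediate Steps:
Z = 434 (Z = ⅔ + (⅓)*1300 = ⅔ + 1300/3 = 434)
F = -6675 (F = -3*2225 = -6675)
w(q) = -6675
K = -28486107/14243054 (K = -2 + (⅐)/2034722 = -2 + (⅐)*(1/2034722) = -2 + 1/14243054 = -28486107/14243054 ≈ -2.0000)
w(Z) - K = -6675 - 1*(-28486107/14243054) = -6675 + 28486107/14243054 = -95043899343/14243054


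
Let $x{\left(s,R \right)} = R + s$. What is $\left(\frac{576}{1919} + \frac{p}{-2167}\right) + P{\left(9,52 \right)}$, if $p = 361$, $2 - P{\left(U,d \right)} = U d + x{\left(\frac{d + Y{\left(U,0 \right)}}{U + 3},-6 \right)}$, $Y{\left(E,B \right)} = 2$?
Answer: $- \frac{3862110551}{8316946} \approx -464.37$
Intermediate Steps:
$P{\left(U,d \right)} = 8 - U d - \frac{2 + d}{3 + U}$ ($P{\left(U,d \right)} = 2 - \left(U d - \left(6 - \frac{d + 2}{U + 3}\right)\right) = 2 - \left(U d - \left(6 - \frac{2 + d}{3 + U}\right)\right) = 2 - \left(-6 + U d + \frac{2 + d}{3 + U}\right) = 8 - U d - \frac{2 + d}{3 + U}$)
$\left(\frac{576}{1919} + \frac{p}{-2167}\right) + P{\left(9,52 \right)} = \left(\frac{576}{1919} + \frac{361}{-2167}\right) + \frac{-2 - 52 + \left(3 + 9\right) \left(8 - 9 \cdot 52\right)}{3 + 9} = \left(576 \cdot \frac{1}{1919} + 361 \left(- \frac{1}{2167}\right)\right) + \frac{-2 - 52 + 12 \left(8 - 468\right)}{12} = \left(\frac{576}{1919} - \frac{361}{2167}\right) + \frac{-2 - 52 + 12 \left(-460\right)}{12} = \frac{555433}{4158473} + \frac{-2 - 52 - 5520}{12} = \frac{555433}{4158473} + \frac{1}{12} \left(-5574\right) = \frac{555433}{4158473} - \frac{929}{2} = - \frac{3862110551}{8316946}$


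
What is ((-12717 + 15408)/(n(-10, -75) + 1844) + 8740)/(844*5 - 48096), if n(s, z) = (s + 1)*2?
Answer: -15961931/80117576 ≈ -0.19923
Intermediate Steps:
n(s, z) = 2 + 2*s (n(s, z) = (1 + s)*2 = 2 + 2*s)
((-12717 + 15408)/(n(-10, -75) + 1844) + 8740)/(844*5 - 48096) = ((-12717 + 15408)/((2 + 2*(-10)) + 1844) + 8740)/(844*5 - 48096) = (2691/((2 - 20) + 1844) + 8740)/(4220 - 48096) = (2691/(-18 + 1844) + 8740)/(-43876) = (2691/1826 + 8740)*(-1/43876) = (15961931/1826)*(-1/43876) = -15961931/80117576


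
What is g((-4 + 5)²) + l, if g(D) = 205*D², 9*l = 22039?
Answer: 23884/9 ≈ 2653.8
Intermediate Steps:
l = 22039/9 (l = (⅑)*22039 = 22039/9 ≈ 2448.8)
g((-4 + 5)²) + l = 205*((-4 + 5)²)² + 22039/9 = 205*(1²)² + 22039/9 = 205*1² + 22039/9 = 205*1 + 22039/9 = 205 + 22039/9 = 23884/9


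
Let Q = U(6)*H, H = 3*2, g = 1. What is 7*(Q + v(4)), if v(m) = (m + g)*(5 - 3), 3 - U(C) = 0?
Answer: 196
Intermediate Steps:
U(C) = 3 (U(C) = 3 - 1*0 = 3 + 0 = 3)
v(m) = 2 + 2*m (v(m) = (m + 1)*(5 - 3) = (1 + m)*2 = 2 + 2*m)
H = 6
Q = 18 (Q = 3*6 = 18)
7*(Q + v(4)) = 7*(18 + (2 + 2*4)) = 7*(18 + (2 + 8)) = 7*(18 + 10) = 7*28 = 196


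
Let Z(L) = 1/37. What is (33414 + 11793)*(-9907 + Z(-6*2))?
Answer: -16570987506/37 ≈ -4.4786e+8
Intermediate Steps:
Z(L) = 1/37
(33414 + 11793)*(-9907 + Z(-6*2)) = (33414 + 11793)*(-9907 + 1/37) = 45207*(-366558/37) = -16570987506/37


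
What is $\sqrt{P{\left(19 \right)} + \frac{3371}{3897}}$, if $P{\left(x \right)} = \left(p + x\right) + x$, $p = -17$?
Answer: $\frac{2 \sqrt{9223766}}{1299} \approx 4.676$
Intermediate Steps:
$P{\left(x \right)} = -17 + 2 x$ ($P{\left(x \right)} = \left(-17 + x\right) + x = -17 + 2 x$)
$\sqrt{P{\left(19 \right)} + \frac{3371}{3897}} = \sqrt{\left(-17 + 2 \cdot 19\right) + \frac{3371}{3897}} = \sqrt{\left(-17 + 38\right) + 3371 \cdot \frac{1}{3897}} = \sqrt{21 + \frac{3371}{3897}} = \sqrt{\frac{85208}{3897}} = \frac{2 \sqrt{9223766}}{1299}$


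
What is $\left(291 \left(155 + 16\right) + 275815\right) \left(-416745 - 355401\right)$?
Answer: $-251392206096$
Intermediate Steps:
$\left(291 \left(155 + 16\right) + 275815\right) \left(-416745 - 355401\right) = \left(291 \cdot 171 + 275815\right) \left(-772146\right) = \left(49761 + 275815\right) \left(-772146\right) = 325576 \left(-772146\right) = -251392206096$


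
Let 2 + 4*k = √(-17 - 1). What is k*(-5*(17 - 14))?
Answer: 15/2 - 45*I*√2/4 ≈ 7.5 - 15.91*I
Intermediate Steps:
k = -½ + 3*I*√2/4 (k = -½ + √(-17 - 1)/4 = -½ + √(-18)/4 = -½ + (3*I*√2)/4 = -½ + 3*I*√2/4 ≈ -0.5 + 1.0607*I)
k*(-5*(17 - 14)) = (-½ + 3*I*√2/4)*(-5*(17 - 14)) = (-½ + 3*I*√2/4)*(-5*3) = (-½ + 3*I*√2/4)*(-15) = 15/2 - 45*I*√2/4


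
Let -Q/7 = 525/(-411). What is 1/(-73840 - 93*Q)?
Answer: -137/10230005 ≈ -1.3392e-5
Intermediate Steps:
Q = 1225/137 (Q = -3675/(-411) = -3675*(-1)/411 = -7*(-175/137) = 1225/137 ≈ 8.9416)
1/(-73840 - 93*Q) = 1/(-73840 - 93*1225/137) = 1/(-73840 - 113925/137) = 1/(-10230005/137) = -137/10230005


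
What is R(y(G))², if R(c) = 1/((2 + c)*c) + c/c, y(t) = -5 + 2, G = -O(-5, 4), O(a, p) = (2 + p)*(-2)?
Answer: 16/9 ≈ 1.7778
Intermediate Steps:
O(a, p) = -4 - 2*p
G = 12 (G = -(-4 - 2*4) = -(-4 - 8) = -1*(-12) = 12)
y(t) = -3
R(c) = 1 + 1/(c*(2 + c)) (R(c) = 1/(c*(2 + c)) + 1 = 1 + 1/(c*(2 + c)))
R(y(G))² = ((1 + (-3)² + 2*(-3))/((-3)*(2 - 3)))² = (-⅓*(1 + 9 - 6)/(-1))² = (-⅓*(-1)*4)² = (4/3)² = 16/9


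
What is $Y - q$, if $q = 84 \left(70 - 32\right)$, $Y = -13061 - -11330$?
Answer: $-4923$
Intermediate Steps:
$Y = -1731$ ($Y = -13061 + 11330 = -1731$)
$q = 3192$ ($q = 84 \left(70 - 32\right) = 84 \cdot 38 = 3192$)
$Y - q = -1731 - 3192 = -4923$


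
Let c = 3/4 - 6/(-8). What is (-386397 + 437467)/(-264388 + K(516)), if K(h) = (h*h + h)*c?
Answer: 5107/13577 ≈ 0.37615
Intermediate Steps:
c = 3/2 (c = 3*(¼) - 6*(-⅛) = ¾ + ¾ = 3/2 ≈ 1.5000)
K(h) = 3*h/2 + 3*h²/2 (K(h) = (h*h + h)*(3/2) = (h² + h)*(3/2) = (h + h²)*(3/2) = 3*h/2 + 3*h²/2)
(-386397 + 437467)/(-264388 + K(516)) = (-386397 + 437467)/(-264388 + (3/2)*516*(1 + 516)) = 51070/(-264388 + (3/2)*516*517) = 51070/(-264388 + 400158) = 51070/135770 = 51070*(1/135770) = 5107/13577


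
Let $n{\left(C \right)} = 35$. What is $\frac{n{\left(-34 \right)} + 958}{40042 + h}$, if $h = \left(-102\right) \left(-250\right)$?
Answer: $\frac{993}{65542} \approx 0.015151$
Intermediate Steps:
$h = 25500$
$\frac{n{\left(-34 \right)} + 958}{40042 + h} = \frac{35 + 958}{40042 + 25500} = \frac{993}{65542}$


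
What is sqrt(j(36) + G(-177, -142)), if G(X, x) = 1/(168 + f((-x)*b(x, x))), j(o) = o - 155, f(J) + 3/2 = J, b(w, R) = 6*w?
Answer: I*sqrt(6948109797045)/241635 ≈ 10.909*I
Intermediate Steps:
f(J) = -3/2 + J
j(o) = -155 + o
G(X, x) = 1/(333/2 - 6*x**2) (G(X, x) = 1/(168 + (-3/2 + (-x)*(6*x))) = 1/(168 + (-3/2 - 6*x**2)) = 1/(333/2 - 6*x**2))
sqrt(j(36) + G(-177, -142)) = sqrt((-155 + 36) - 2/(-333 + 12*(-142)**2)) = sqrt(-119 - 2/(-333 + 12*20164)) = sqrt(-119 - 2/(-333 + 241968)) = sqrt(-119 - 2/241635) = sqrt(-28754567/241635) = I*sqrt(6948109797045)/241635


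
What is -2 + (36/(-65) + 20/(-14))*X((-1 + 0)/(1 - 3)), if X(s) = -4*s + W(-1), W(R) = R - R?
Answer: 894/455 ≈ 1.9648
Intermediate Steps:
W(R) = 0
X(s) = -4*s (X(s) = -4*s + 0 = -4*s)
-2 + (36/(-65) + 20/(-14))*X((-1 + 0)/(1 - 3)) = -2 + (36/(-65) + 20/(-14))*(-4*(-1 + 0)/(1 - 3)) = -2 + (36*(-1/65) + 20*(-1/14))*(-(-4)/(-2)) = -2 + (-36/65 - 10/7)*(-(-4)*(-1)/2) = -2 - (-3608)/(455*2) = -2 - 902/455*(-2) = -2 + 1804/455 = 894/455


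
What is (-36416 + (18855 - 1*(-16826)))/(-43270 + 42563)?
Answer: 105/101 ≈ 1.0396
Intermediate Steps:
(-36416 + (18855 - 1*(-16826)))/(-43270 + 42563) = (-36416 + (18855 + 16826))/(-707) = (-36416 + 35681)*(-1/707) = -735*(-1/707) = 105/101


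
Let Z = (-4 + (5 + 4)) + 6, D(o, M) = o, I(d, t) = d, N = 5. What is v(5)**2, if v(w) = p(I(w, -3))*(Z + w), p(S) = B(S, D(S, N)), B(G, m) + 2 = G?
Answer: 2304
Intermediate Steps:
B(G, m) = -2 + G
Z = 11 (Z = (-4 + 9) + 6 = 5 + 6 = 11)
p(S) = -2 + S
v(w) = (-2 + w)*(11 + w)
v(5)**2 = ((-2 + 5)*(11 + 5))**2 = (3*16)**2 = 48**2 = 2304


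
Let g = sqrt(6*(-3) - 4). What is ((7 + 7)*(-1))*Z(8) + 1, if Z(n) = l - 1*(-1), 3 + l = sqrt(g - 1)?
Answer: 29 - 14*sqrt(-1 + I*sqrt(22)) ≈ 9.7129 - 23.833*I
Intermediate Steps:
g = I*sqrt(22) (g = sqrt(-18 - 4) = sqrt(-22) = I*sqrt(22) ≈ 4.6904*I)
l = -3 + sqrt(-1 + I*sqrt(22)) (l = -3 + sqrt(I*sqrt(22) - 1) = -3 + sqrt(-1 + I*sqrt(22)) ≈ -1.6224 + 1.7023*I)
Z(n) = -2 + sqrt(-1 + I*sqrt(22)) (Z(n) = (-3 + sqrt(-1 + I*sqrt(22))) - 1*(-1) = (-3 + sqrt(-1 + I*sqrt(22))) + 1 = -2 + sqrt(-1 + I*sqrt(22)))
((7 + 7)*(-1))*Z(8) + 1 = ((7 + 7)*(-1))*(-2 + sqrt(-1 + I*sqrt(22))) + 1 = (14*(-1))*(-2 + sqrt(-1 + I*sqrt(22))) + 1 = -14*(-2 + sqrt(-1 + I*sqrt(22))) + 1 = (28 - 14*sqrt(-1 + I*sqrt(22))) + 1 = 29 - 14*sqrt(-1 + I*sqrt(22))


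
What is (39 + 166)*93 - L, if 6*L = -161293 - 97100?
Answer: 124261/2 ≈ 62131.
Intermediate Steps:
L = -86131/2 (L = (-161293 - 97100)/6 = (1/6)*(-258393) = -86131/2 ≈ -43066.)
(39 + 166)*93 - L = (39 + 166)*93 - 1*(-86131/2) = 205*93 + 86131/2 = 19065 + 86131/2 = 124261/2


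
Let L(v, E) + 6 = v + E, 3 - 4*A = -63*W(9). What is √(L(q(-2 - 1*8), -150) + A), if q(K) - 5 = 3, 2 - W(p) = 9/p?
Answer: I*√526/2 ≈ 11.467*I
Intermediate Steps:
W(p) = 2 - 9/p
q(K) = 8 (q(K) = 5 + 3 = 8)
A = 33/2 (A = ¾ - (-63)*(2 - 9/9)/4 = ¾ - (-63)*(2 - 9*⅑)/4 = ¾ - (-63)*(2 - 1)/4 = ¾ - (-63)/4 = ¾ - ¼*(-63) = ¾ + 63/4 = 33/2 ≈ 16.500)
L(v, E) = -6 + E + v (L(v, E) = -6 + (v + E) = -6 + (E + v) = -6 + E + v)
√(L(q(-2 - 1*8), -150) + A) = √((-6 - 150 + 8) + 33/2) = √(-148 + 33/2) = √(-263/2) = I*√526/2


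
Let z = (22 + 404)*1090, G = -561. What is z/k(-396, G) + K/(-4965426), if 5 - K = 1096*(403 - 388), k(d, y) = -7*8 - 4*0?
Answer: -144102811780/17378991 ≈ -8291.8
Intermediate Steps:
k(d, y) = -56 (k(d, y) = -56 + 0 = -56)
K = -16435 (K = 5 - 1096*(403 - 388) = 5 - 1096*15 = 5 - 1*16440 = 5 - 16440 = -16435)
z = 464340 (z = 426*1090 = 464340)
z/k(-396, G) + K/(-4965426) = 464340/(-56) - 16435/(-4965426) = 464340*(-1/56) - 16435*(-1/4965426) = -116085/14 + 16435/4965426 = -144102811780/17378991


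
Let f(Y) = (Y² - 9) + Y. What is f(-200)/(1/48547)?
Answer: 1931733677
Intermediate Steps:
f(Y) = -9 + Y + Y² (f(Y) = (-9 + Y²) + Y = -9 + Y + Y²)
f(-200)/(1/48547) = (-9 - 200 + (-200)²)/(1/48547) = (-9 - 200 + 40000)/(1/48547) = 39791*48547 = 1931733677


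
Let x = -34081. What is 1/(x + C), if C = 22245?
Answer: -1/11836 ≈ -8.4488e-5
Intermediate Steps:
1/(x + C) = 1/(-34081 + 22245) = 1/(-11836) = -1/11836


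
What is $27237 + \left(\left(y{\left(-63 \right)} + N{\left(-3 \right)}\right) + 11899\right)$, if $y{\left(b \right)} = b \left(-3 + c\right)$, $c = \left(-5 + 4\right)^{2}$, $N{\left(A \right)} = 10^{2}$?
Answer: $39362$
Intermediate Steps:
$N{\left(A \right)} = 100$
$c = 1$ ($c = \left(-1\right)^{2} = 1$)
$y{\left(b \right)} = - 2 b$ ($y{\left(b \right)} = b \left(-3 + 1\right) = b \left(-2\right) = - 2 b$)
$27237 + \left(\left(y{\left(-63 \right)} + N{\left(-3 \right)}\right) + 11899\right) = 27237 + \left(\left(\left(-2\right) \left(-63\right) + 100\right) + 11899\right) = 27237 + \left(\left(126 + 100\right) + 11899\right) = 27237 + \left(226 + 11899\right) = 27237 + 12125 = 39362$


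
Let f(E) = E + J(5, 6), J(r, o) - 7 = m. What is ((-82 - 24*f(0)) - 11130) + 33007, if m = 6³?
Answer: 16443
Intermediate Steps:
m = 216
J(r, o) = 223 (J(r, o) = 7 + 216 = 223)
f(E) = 223 + E (f(E) = E + 223 = 223 + E)
((-82 - 24*f(0)) - 11130) + 33007 = ((-82 - 24*(223 + 0)) - 11130) + 33007 = ((-82 - 24*223) - 11130) + 33007 = ((-82 - 5352) - 11130) + 33007 = (-5434 - 11130) + 33007 = -16564 + 33007 = 16443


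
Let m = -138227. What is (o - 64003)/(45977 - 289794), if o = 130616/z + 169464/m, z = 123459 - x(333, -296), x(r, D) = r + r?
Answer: 1086345386963153/4138381039317987 ≈ 0.26251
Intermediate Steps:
x(r, D) = 2*r
z = 122793 (z = 123459 - 2*333 = 123459 - 1*666 = 123459 - 666 = 122793)
o = -2754335120/16973308011 (o = 130616/122793 + 169464/(-138227) = 130616*(1/122793) + 169464*(-1/138227) = 130616/122793 - 169464/138227 = -2754335120/16973308011 ≈ -0.16227)
(o - 64003)/(45977 - 289794) = (-2754335120/16973308011 - 64003)/(45977 - 289794) = -1086345386963153/16973308011/(-243817) = -1086345386963153/16973308011*(-1/243817) = 1086345386963153/4138381039317987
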